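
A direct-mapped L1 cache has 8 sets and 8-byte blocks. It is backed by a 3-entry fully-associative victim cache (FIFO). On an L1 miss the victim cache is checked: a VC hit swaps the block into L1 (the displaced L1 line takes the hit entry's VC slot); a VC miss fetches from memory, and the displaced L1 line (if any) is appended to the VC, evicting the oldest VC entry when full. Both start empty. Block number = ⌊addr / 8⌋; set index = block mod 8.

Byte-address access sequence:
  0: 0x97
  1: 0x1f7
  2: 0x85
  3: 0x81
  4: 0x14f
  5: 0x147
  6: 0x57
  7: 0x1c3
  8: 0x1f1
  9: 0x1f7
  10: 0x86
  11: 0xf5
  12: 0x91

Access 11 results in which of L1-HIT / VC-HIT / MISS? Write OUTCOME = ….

OUTCOME = MISS

  [0] addr=0x97 blk=18 s=2: MISS | VC []
  [1] addr=0x1f7 blk=62 s=6: MISS | VC []
  [2] addr=0x85 blk=16 s=0: MISS | VC []
  [3] addr=0x81 blk=16 s=0: L1-HIT | VC []
  [4] addr=0x14f blk=41 s=1: MISS | VC []
  [5] addr=0x147 blk=40 s=0: MISS | VC [16]
  [6] addr=0x57 blk=10 s=2: MISS | VC [16, 18]
  [7] addr=0x1c3 blk=56 s=0: MISS | VC [16, 18, 40]
  [8] addr=0x1f1 blk=62 s=6: L1-HIT | VC [16, 18, 40]
  [9] addr=0x1f7 blk=62 s=6: L1-HIT | VC [16, 18, 40]
  [10] addr=0x86 blk=16 s=0: VC-HIT | VC [56, 18, 40]
  [11] addr=0xf5 blk=30 s=6: MISS | VC [18, 40, 62]
  [12] addr=0x91 blk=18 s=2: VC-HIT | VC [10, 40, 62]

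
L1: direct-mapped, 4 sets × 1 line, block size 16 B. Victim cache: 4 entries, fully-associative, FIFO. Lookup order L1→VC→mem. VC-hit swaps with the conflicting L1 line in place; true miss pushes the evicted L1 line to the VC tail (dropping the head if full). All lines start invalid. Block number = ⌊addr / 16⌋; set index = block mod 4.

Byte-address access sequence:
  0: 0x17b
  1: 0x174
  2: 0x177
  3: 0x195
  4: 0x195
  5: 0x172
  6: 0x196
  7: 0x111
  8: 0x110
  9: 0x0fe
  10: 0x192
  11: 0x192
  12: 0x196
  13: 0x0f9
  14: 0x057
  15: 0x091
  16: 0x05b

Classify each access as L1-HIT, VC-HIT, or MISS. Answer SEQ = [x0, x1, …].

SEQ = [MISS, L1-HIT, L1-HIT, MISS, L1-HIT, L1-HIT, L1-HIT, MISS, L1-HIT, MISS, VC-HIT, L1-HIT, L1-HIT, L1-HIT, MISS, MISS, VC-HIT]

#0 0x17b→b23/s3 MISS; vc=[]
#1 0x174→b23/s3 L1-HIT; vc=[]
#2 0x177→b23/s3 L1-HIT; vc=[]
#3 0x195→b25/s1 MISS; vc=[]
#4 0x195→b25/s1 L1-HIT; vc=[]
#5 0x172→b23/s3 L1-HIT; vc=[]
#6 0x196→b25/s1 L1-HIT; vc=[]
#7 0x111→b17/s1 MISS; vc=[25]
#8 0x110→b17/s1 L1-HIT; vc=[25]
#9 0xfe→b15/s3 MISS; vc=[25,23]
#10 0x192→b25/s1 VC-HIT; vc=[17,23]
#11 0x192→b25/s1 L1-HIT; vc=[17,23]
#12 0x196→b25/s1 L1-HIT; vc=[17,23]
#13 0xf9→b15/s3 L1-HIT; vc=[17,23]
#14 0x57→b5/s1 MISS; vc=[17,23,25]
#15 0x91→b9/s1 MISS; vc=[17,23,25,5]
#16 0x5b→b5/s1 VC-HIT; vc=[17,23,25,9]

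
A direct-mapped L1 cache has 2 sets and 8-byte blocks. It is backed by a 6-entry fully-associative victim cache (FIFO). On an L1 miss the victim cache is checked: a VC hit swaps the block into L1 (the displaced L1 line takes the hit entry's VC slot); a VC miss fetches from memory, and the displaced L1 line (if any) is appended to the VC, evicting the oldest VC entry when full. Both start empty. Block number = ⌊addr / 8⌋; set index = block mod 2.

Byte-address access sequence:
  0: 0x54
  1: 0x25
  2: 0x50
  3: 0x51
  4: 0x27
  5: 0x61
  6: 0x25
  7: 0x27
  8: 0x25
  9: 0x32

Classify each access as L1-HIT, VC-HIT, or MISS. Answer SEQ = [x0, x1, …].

  [0] addr=0x54 blk=10 s=0: MISS | VC []
  [1] addr=0x25 blk=4 s=0: MISS | VC [10]
  [2] addr=0x50 blk=10 s=0: VC-HIT | VC [4]
  [3] addr=0x51 blk=10 s=0: L1-HIT | VC [4]
  [4] addr=0x27 blk=4 s=0: VC-HIT | VC [10]
  [5] addr=0x61 blk=12 s=0: MISS | VC [10, 4]
  [6] addr=0x25 blk=4 s=0: VC-HIT | VC [10, 12]
  [7] addr=0x27 blk=4 s=0: L1-HIT | VC [10, 12]
  [8] addr=0x25 blk=4 s=0: L1-HIT | VC [10, 12]
  [9] addr=0x32 blk=6 s=0: MISS | VC [10, 12, 4]

SEQ = [MISS, MISS, VC-HIT, L1-HIT, VC-HIT, MISS, VC-HIT, L1-HIT, L1-HIT, MISS]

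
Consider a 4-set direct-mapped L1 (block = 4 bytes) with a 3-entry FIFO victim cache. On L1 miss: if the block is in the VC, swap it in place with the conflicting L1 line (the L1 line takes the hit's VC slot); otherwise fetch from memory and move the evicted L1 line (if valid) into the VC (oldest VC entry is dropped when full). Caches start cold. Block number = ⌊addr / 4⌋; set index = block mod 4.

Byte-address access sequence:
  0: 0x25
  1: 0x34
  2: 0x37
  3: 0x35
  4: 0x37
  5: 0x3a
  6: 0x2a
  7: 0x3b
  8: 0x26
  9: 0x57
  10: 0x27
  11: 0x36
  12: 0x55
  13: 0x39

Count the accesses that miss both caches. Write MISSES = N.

MISSES = 5

0: 0x25 (blk 9, set 1) → MISS  vc=[]
1: 0x34 (blk 13, set 1) → MISS  vc=[9]
2: 0x37 (blk 13, set 1) → L1-HIT  vc=[9]
3: 0x35 (blk 13, set 1) → L1-HIT  vc=[9]
4: 0x37 (blk 13, set 1) → L1-HIT  vc=[9]
5: 0x3a (blk 14, set 2) → MISS  vc=[9]
6: 0x2a (blk 10, set 2) → MISS  vc=[9, 14]
7: 0x3b (blk 14, set 2) → VC-HIT  vc=[9, 10]
8: 0x26 (blk 9, set 1) → VC-HIT  vc=[13, 10]
9: 0x57 (blk 21, set 1) → MISS  vc=[13, 10, 9]
10: 0x27 (blk 9, set 1) → VC-HIT  vc=[13, 10, 21]
11: 0x36 (blk 13, set 1) → VC-HIT  vc=[9, 10, 21]
12: 0x55 (blk 21, set 1) → VC-HIT  vc=[9, 10, 13]
13: 0x39 (blk 14, set 2) → L1-HIT  vc=[9, 10, 13]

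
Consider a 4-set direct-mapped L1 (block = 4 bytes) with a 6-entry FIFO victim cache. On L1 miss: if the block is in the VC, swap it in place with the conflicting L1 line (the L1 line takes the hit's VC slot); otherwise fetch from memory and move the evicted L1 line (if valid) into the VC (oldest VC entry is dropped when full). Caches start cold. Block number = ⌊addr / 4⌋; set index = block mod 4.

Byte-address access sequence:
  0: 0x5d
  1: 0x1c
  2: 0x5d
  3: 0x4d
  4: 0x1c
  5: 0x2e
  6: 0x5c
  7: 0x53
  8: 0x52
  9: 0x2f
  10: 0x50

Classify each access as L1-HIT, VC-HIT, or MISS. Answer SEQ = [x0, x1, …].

#0 0x5d→b23/s3 MISS; vc=[]
#1 0x1c→b7/s3 MISS; vc=[23]
#2 0x5d→b23/s3 VC-HIT; vc=[7]
#3 0x4d→b19/s3 MISS; vc=[7,23]
#4 0x1c→b7/s3 VC-HIT; vc=[19,23]
#5 0x2e→b11/s3 MISS; vc=[19,23,7]
#6 0x5c→b23/s3 VC-HIT; vc=[19,11,7]
#7 0x53→b20/s0 MISS; vc=[19,11,7]
#8 0x52→b20/s0 L1-HIT; vc=[19,11,7]
#9 0x2f→b11/s3 VC-HIT; vc=[19,23,7]
#10 0x50→b20/s0 L1-HIT; vc=[19,23,7]

SEQ = [MISS, MISS, VC-HIT, MISS, VC-HIT, MISS, VC-HIT, MISS, L1-HIT, VC-HIT, L1-HIT]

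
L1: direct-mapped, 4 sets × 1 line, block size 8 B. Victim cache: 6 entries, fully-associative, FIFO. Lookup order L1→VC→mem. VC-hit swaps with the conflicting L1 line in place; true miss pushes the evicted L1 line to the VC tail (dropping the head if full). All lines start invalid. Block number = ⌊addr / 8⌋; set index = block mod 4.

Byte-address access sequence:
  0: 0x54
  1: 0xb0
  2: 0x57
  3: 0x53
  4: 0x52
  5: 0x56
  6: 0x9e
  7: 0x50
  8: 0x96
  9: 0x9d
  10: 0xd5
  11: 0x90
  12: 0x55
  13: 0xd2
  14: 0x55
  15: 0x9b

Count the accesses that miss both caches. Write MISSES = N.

MISSES = 5

#0 0x54→b10/s2 MISS; vc=[]
#1 0xb0→b22/s2 MISS; vc=[10]
#2 0x57→b10/s2 VC-HIT; vc=[22]
#3 0x53→b10/s2 L1-HIT; vc=[22]
#4 0x52→b10/s2 L1-HIT; vc=[22]
#5 0x56→b10/s2 L1-HIT; vc=[22]
#6 0x9e→b19/s3 MISS; vc=[22]
#7 0x50→b10/s2 L1-HIT; vc=[22]
#8 0x96→b18/s2 MISS; vc=[22,10]
#9 0x9d→b19/s3 L1-HIT; vc=[22,10]
#10 0xd5→b26/s2 MISS; vc=[22,10,18]
#11 0x90→b18/s2 VC-HIT; vc=[22,10,26]
#12 0x55→b10/s2 VC-HIT; vc=[22,18,26]
#13 0xd2→b26/s2 VC-HIT; vc=[22,18,10]
#14 0x55→b10/s2 VC-HIT; vc=[22,18,26]
#15 0x9b→b19/s3 L1-HIT; vc=[22,18,26]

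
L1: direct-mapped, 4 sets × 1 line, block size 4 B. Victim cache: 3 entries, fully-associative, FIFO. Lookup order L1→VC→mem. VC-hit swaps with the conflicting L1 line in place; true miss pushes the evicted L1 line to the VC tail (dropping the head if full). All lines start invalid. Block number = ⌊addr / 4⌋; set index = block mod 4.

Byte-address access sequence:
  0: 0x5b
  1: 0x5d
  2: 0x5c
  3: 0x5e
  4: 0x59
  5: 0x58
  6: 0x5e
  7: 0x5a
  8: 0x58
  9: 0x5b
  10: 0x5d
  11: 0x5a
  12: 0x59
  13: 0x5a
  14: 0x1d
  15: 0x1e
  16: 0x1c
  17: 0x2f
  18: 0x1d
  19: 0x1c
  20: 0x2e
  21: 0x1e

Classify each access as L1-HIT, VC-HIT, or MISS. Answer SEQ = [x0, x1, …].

#0 0x5b→b22/s2 MISS; vc=[]
#1 0x5d→b23/s3 MISS; vc=[]
#2 0x5c→b23/s3 L1-HIT; vc=[]
#3 0x5e→b23/s3 L1-HIT; vc=[]
#4 0x59→b22/s2 L1-HIT; vc=[]
#5 0x58→b22/s2 L1-HIT; vc=[]
#6 0x5e→b23/s3 L1-HIT; vc=[]
#7 0x5a→b22/s2 L1-HIT; vc=[]
#8 0x58→b22/s2 L1-HIT; vc=[]
#9 0x5b→b22/s2 L1-HIT; vc=[]
#10 0x5d→b23/s3 L1-HIT; vc=[]
#11 0x5a→b22/s2 L1-HIT; vc=[]
#12 0x59→b22/s2 L1-HIT; vc=[]
#13 0x5a→b22/s2 L1-HIT; vc=[]
#14 0x1d→b7/s3 MISS; vc=[23]
#15 0x1e→b7/s3 L1-HIT; vc=[23]
#16 0x1c→b7/s3 L1-HIT; vc=[23]
#17 0x2f→b11/s3 MISS; vc=[23,7]
#18 0x1d→b7/s3 VC-HIT; vc=[23,11]
#19 0x1c→b7/s3 L1-HIT; vc=[23,11]
#20 0x2e→b11/s3 VC-HIT; vc=[23,7]
#21 0x1e→b7/s3 VC-HIT; vc=[23,11]

SEQ = [MISS, MISS, L1-HIT, L1-HIT, L1-HIT, L1-HIT, L1-HIT, L1-HIT, L1-HIT, L1-HIT, L1-HIT, L1-HIT, L1-HIT, L1-HIT, MISS, L1-HIT, L1-HIT, MISS, VC-HIT, L1-HIT, VC-HIT, VC-HIT]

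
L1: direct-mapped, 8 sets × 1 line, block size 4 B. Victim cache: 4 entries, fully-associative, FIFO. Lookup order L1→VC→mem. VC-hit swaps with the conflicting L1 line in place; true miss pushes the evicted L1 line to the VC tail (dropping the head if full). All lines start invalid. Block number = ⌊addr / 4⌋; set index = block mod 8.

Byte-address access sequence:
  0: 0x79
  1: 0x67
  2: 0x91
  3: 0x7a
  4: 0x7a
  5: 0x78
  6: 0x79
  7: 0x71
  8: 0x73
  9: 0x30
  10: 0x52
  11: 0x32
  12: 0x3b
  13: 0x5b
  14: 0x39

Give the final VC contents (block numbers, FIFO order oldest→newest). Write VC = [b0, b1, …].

#0 0x79→b30/s6 MISS; vc=[]
#1 0x67→b25/s1 MISS; vc=[]
#2 0x91→b36/s4 MISS; vc=[]
#3 0x7a→b30/s6 L1-HIT; vc=[]
#4 0x7a→b30/s6 L1-HIT; vc=[]
#5 0x78→b30/s6 L1-HIT; vc=[]
#6 0x79→b30/s6 L1-HIT; vc=[]
#7 0x71→b28/s4 MISS; vc=[36]
#8 0x73→b28/s4 L1-HIT; vc=[36]
#9 0x30→b12/s4 MISS; vc=[36,28]
#10 0x52→b20/s4 MISS; vc=[36,28,12]
#11 0x32→b12/s4 VC-HIT; vc=[36,28,20]
#12 0x3b→b14/s6 MISS; vc=[36,28,20,30]
#13 0x5b→b22/s6 MISS; vc=[28,20,30,14]
#14 0x39→b14/s6 VC-HIT; vc=[28,20,30,22]

VC = [28, 20, 30, 22]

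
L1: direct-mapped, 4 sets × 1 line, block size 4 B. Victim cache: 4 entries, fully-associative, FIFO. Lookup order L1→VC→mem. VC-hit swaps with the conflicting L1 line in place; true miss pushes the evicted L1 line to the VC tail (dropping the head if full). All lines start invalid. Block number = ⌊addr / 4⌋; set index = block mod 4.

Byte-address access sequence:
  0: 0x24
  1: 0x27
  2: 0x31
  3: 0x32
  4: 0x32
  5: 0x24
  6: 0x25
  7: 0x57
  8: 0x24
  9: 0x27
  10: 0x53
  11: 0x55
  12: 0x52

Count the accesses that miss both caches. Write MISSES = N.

0: 0x24 (blk 9, set 1) → MISS  vc=[]
1: 0x27 (blk 9, set 1) → L1-HIT  vc=[]
2: 0x31 (blk 12, set 0) → MISS  vc=[]
3: 0x32 (blk 12, set 0) → L1-HIT  vc=[]
4: 0x32 (blk 12, set 0) → L1-HIT  vc=[]
5: 0x24 (blk 9, set 1) → L1-HIT  vc=[]
6: 0x25 (blk 9, set 1) → L1-HIT  vc=[]
7: 0x57 (blk 21, set 1) → MISS  vc=[9]
8: 0x24 (blk 9, set 1) → VC-HIT  vc=[21]
9: 0x27 (blk 9, set 1) → L1-HIT  vc=[21]
10: 0x53 (blk 20, set 0) → MISS  vc=[21, 12]
11: 0x55 (blk 21, set 1) → VC-HIT  vc=[9, 12]
12: 0x52 (blk 20, set 0) → L1-HIT  vc=[9, 12]

MISSES = 4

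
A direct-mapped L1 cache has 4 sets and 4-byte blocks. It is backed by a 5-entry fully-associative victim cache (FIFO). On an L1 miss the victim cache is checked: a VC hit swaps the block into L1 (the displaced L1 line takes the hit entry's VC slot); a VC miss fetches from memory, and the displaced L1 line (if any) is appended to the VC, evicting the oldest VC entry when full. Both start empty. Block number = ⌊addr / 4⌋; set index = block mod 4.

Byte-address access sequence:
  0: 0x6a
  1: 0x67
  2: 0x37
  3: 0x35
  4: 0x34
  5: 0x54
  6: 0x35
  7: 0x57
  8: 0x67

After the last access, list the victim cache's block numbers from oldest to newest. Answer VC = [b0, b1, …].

VC = [21, 13]

#0 0x6a→b26/s2 MISS; vc=[]
#1 0x67→b25/s1 MISS; vc=[]
#2 0x37→b13/s1 MISS; vc=[25]
#3 0x35→b13/s1 L1-HIT; vc=[25]
#4 0x34→b13/s1 L1-HIT; vc=[25]
#5 0x54→b21/s1 MISS; vc=[25,13]
#6 0x35→b13/s1 VC-HIT; vc=[25,21]
#7 0x57→b21/s1 VC-HIT; vc=[25,13]
#8 0x67→b25/s1 VC-HIT; vc=[21,13]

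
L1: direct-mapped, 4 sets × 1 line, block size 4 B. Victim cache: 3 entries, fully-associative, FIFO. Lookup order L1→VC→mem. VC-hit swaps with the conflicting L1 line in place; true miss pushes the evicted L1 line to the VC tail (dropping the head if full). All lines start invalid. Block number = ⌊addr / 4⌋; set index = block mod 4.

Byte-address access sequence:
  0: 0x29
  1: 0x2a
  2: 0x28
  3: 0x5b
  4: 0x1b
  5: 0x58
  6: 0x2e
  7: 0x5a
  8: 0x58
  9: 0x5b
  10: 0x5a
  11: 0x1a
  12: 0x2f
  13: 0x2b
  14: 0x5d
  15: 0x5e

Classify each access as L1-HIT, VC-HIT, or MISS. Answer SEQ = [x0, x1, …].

0: 0x29 (blk 10, set 2) → MISS  vc=[]
1: 0x2a (blk 10, set 2) → L1-HIT  vc=[]
2: 0x28 (blk 10, set 2) → L1-HIT  vc=[]
3: 0x5b (blk 22, set 2) → MISS  vc=[10]
4: 0x1b (blk 6, set 2) → MISS  vc=[10, 22]
5: 0x58 (blk 22, set 2) → VC-HIT  vc=[10, 6]
6: 0x2e (blk 11, set 3) → MISS  vc=[10, 6]
7: 0x5a (blk 22, set 2) → L1-HIT  vc=[10, 6]
8: 0x58 (blk 22, set 2) → L1-HIT  vc=[10, 6]
9: 0x5b (blk 22, set 2) → L1-HIT  vc=[10, 6]
10: 0x5a (blk 22, set 2) → L1-HIT  vc=[10, 6]
11: 0x1a (blk 6, set 2) → VC-HIT  vc=[10, 22]
12: 0x2f (blk 11, set 3) → L1-HIT  vc=[10, 22]
13: 0x2b (blk 10, set 2) → VC-HIT  vc=[6, 22]
14: 0x5d (blk 23, set 3) → MISS  vc=[6, 22, 11]
15: 0x5e (blk 23, set 3) → L1-HIT  vc=[6, 22, 11]

SEQ = [MISS, L1-HIT, L1-HIT, MISS, MISS, VC-HIT, MISS, L1-HIT, L1-HIT, L1-HIT, L1-HIT, VC-HIT, L1-HIT, VC-HIT, MISS, L1-HIT]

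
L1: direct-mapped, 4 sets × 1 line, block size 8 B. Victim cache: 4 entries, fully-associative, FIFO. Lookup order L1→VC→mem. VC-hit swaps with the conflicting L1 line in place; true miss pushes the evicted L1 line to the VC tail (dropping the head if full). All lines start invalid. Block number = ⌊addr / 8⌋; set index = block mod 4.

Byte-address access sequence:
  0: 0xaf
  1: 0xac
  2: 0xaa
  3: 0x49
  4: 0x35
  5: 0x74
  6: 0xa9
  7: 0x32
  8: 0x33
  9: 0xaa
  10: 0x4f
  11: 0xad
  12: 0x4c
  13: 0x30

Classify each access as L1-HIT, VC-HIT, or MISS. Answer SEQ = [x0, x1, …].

SEQ = [MISS, L1-HIT, L1-HIT, MISS, MISS, MISS, VC-HIT, VC-HIT, L1-HIT, L1-HIT, VC-HIT, VC-HIT, VC-HIT, L1-HIT]

#0 0xaf→b21/s1 MISS; vc=[]
#1 0xac→b21/s1 L1-HIT; vc=[]
#2 0xaa→b21/s1 L1-HIT; vc=[]
#3 0x49→b9/s1 MISS; vc=[21]
#4 0x35→b6/s2 MISS; vc=[21]
#5 0x74→b14/s2 MISS; vc=[21,6]
#6 0xa9→b21/s1 VC-HIT; vc=[9,6]
#7 0x32→b6/s2 VC-HIT; vc=[9,14]
#8 0x33→b6/s2 L1-HIT; vc=[9,14]
#9 0xaa→b21/s1 L1-HIT; vc=[9,14]
#10 0x4f→b9/s1 VC-HIT; vc=[21,14]
#11 0xad→b21/s1 VC-HIT; vc=[9,14]
#12 0x4c→b9/s1 VC-HIT; vc=[21,14]
#13 0x30→b6/s2 L1-HIT; vc=[21,14]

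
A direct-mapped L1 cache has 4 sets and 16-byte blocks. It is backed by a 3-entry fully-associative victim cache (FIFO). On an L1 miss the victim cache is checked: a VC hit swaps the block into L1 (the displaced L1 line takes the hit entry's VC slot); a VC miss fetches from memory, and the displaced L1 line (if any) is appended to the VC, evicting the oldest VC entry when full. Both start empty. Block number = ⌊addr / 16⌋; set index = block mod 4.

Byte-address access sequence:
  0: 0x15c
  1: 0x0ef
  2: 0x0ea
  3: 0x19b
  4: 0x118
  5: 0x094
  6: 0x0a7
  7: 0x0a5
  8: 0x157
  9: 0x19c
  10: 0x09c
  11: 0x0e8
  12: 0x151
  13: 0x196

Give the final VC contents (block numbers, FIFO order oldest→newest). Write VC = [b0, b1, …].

VC = [10, 21, 9]

#0 0x15c→b21/s1 MISS; vc=[]
#1 0xef→b14/s2 MISS; vc=[]
#2 0xea→b14/s2 L1-HIT; vc=[]
#3 0x19b→b25/s1 MISS; vc=[21]
#4 0x118→b17/s1 MISS; vc=[21,25]
#5 0x94→b9/s1 MISS; vc=[21,25,17]
#6 0xa7→b10/s2 MISS; vc=[25,17,14]
#7 0xa5→b10/s2 L1-HIT; vc=[25,17,14]
#8 0x157→b21/s1 MISS; vc=[17,14,9]
#9 0x19c→b25/s1 MISS; vc=[14,9,21]
#10 0x9c→b9/s1 VC-HIT; vc=[14,25,21]
#11 0xe8→b14/s2 VC-HIT; vc=[10,25,21]
#12 0x151→b21/s1 VC-HIT; vc=[10,25,9]
#13 0x196→b25/s1 VC-HIT; vc=[10,21,9]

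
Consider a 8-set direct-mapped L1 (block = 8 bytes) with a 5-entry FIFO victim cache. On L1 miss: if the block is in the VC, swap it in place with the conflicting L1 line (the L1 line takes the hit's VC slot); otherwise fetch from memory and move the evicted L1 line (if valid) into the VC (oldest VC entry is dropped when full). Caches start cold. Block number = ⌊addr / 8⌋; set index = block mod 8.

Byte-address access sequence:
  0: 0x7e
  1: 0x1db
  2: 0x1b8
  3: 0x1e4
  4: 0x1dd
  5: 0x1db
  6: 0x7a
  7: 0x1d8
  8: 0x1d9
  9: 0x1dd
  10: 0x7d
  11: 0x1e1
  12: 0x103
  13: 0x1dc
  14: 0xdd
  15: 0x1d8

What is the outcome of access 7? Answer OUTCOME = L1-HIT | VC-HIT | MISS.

  [0] addr=0x7e blk=15 s=7: MISS | VC []
  [1] addr=0x1db blk=59 s=3: MISS | VC []
  [2] addr=0x1b8 blk=55 s=7: MISS | VC [15]
  [3] addr=0x1e4 blk=60 s=4: MISS | VC [15]
  [4] addr=0x1dd blk=59 s=3: L1-HIT | VC [15]
  [5] addr=0x1db blk=59 s=3: L1-HIT | VC [15]
  [6] addr=0x7a blk=15 s=7: VC-HIT | VC [55]
  [7] addr=0x1d8 blk=59 s=3: L1-HIT | VC [55]
  [8] addr=0x1d9 blk=59 s=3: L1-HIT | VC [55]
  [9] addr=0x1dd blk=59 s=3: L1-HIT | VC [55]
  [10] addr=0x7d blk=15 s=7: L1-HIT | VC [55]
  [11] addr=0x1e1 blk=60 s=4: L1-HIT | VC [55]
  [12] addr=0x103 blk=32 s=0: MISS | VC [55]
  [13] addr=0x1dc blk=59 s=3: L1-HIT | VC [55]
  [14] addr=0xdd blk=27 s=3: MISS | VC [55, 59]
  [15] addr=0x1d8 blk=59 s=3: VC-HIT | VC [55, 27]

OUTCOME = L1-HIT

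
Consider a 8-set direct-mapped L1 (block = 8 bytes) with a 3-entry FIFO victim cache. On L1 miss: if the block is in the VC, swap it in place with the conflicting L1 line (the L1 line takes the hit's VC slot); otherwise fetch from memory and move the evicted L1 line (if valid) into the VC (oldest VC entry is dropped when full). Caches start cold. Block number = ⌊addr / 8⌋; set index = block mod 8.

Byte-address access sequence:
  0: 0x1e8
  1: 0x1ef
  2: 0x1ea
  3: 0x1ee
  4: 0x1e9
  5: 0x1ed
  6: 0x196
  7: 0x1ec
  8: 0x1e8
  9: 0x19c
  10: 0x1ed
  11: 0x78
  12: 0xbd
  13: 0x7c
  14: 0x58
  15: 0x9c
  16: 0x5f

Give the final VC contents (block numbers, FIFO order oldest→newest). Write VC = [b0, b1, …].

VC = [23, 51, 19]

#0 0x1e8→b61/s5 MISS; vc=[]
#1 0x1ef→b61/s5 L1-HIT; vc=[]
#2 0x1ea→b61/s5 L1-HIT; vc=[]
#3 0x1ee→b61/s5 L1-HIT; vc=[]
#4 0x1e9→b61/s5 L1-HIT; vc=[]
#5 0x1ed→b61/s5 L1-HIT; vc=[]
#6 0x196→b50/s2 MISS; vc=[]
#7 0x1ec→b61/s5 L1-HIT; vc=[]
#8 0x1e8→b61/s5 L1-HIT; vc=[]
#9 0x19c→b51/s3 MISS; vc=[]
#10 0x1ed→b61/s5 L1-HIT; vc=[]
#11 0x78→b15/s7 MISS; vc=[]
#12 0xbd→b23/s7 MISS; vc=[15]
#13 0x7c→b15/s7 VC-HIT; vc=[23]
#14 0x58→b11/s3 MISS; vc=[23,51]
#15 0x9c→b19/s3 MISS; vc=[23,51,11]
#16 0x5f→b11/s3 VC-HIT; vc=[23,51,19]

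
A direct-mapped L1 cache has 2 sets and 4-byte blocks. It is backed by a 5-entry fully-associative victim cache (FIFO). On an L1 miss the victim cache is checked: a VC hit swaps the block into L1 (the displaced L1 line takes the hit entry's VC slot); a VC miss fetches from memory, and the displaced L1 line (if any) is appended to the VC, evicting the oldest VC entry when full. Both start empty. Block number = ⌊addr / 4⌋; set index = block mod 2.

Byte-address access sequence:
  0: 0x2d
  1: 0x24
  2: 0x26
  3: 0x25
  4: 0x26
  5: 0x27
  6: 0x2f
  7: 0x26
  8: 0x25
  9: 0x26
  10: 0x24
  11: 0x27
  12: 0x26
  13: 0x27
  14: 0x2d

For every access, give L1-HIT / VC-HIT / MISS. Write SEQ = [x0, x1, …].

SEQ = [MISS, MISS, L1-HIT, L1-HIT, L1-HIT, L1-HIT, VC-HIT, VC-HIT, L1-HIT, L1-HIT, L1-HIT, L1-HIT, L1-HIT, L1-HIT, VC-HIT]

0: 0x2d (blk 11, set 1) → MISS  vc=[]
1: 0x24 (blk 9, set 1) → MISS  vc=[11]
2: 0x26 (blk 9, set 1) → L1-HIT  vc=[11]
3: 0x25 (blk 9, set 1) → L1-HIT  vc=[11]
4: 0x26 (blk 9, set 1) → L1-HIT  vc=[11]
5: 0x27 (blk 9, set 1) → L1-HIT  vc=[11]
6: 0x2f (blk 11, set 1) → VC-HIT  vc=[9]
7: 0x26 (blk 9, set 1) → VC-HIT  vc=[11]
8: 0x25 (blk 9, set 1) → L1-HIT  vc=[11]
9: 0x26 (blk 9, set 1) → L1-HIT  vc=[11]
10: 0x24 (blk 9, set 1) → L1-HIT  vc=[11]
11: 0x27 (blk 9, set 1) → L1-HIT  vc=[11]
12: 0x26 (blk 9, set 1) → L1-HIT  vc=[11]
13: 0x27 (blk 9, set 1) → L1-HIT  vc=[11]
14: 0x2d (blk 11, set 1) → VC-HIT  vc=[9]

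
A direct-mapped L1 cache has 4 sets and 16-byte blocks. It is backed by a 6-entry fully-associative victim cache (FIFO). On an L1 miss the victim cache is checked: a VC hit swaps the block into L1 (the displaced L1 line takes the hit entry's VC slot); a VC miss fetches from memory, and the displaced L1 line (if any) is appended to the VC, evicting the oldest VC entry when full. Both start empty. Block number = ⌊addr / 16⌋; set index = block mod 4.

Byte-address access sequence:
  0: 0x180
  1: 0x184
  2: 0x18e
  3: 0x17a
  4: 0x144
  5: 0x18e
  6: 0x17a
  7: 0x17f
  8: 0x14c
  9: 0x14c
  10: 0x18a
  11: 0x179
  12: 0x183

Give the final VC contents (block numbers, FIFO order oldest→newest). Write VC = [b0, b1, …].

VC = [20]

  [0] addr=0x180 blk=24 s=0: MISS | VC []
  [1] addr=0x184 blk=24 s=0: L1-HIT | VC []
  [2] addr=0x18e blk=24 s=0: L1-HIT | VC []
  [3] addr=0x17a blk=23 s=3: MISS | VC []
  [4] addr=0x144 blk=20 s=0: MISS | VC [24]
  [5] addr=0x18e blk=24 s=0: VC-HIT | VC [20]
  [6] addr=0x17a blk=23 s=3: L1-HIT | VC [20]
  [7] addr=0x17f blk=23 s=3: L1-HIT | VC [20]
  [8] addr=0x14c blk=20 s=0: VC-HIT | VC [24]
  [9] addr=0x14c blk=20 s=0: L1-HIT | VC [24]
  [10] addr=0x18a blk=24 s=0: VC-HIT | VC [20]
  [11] addr=0x179 blk=23 s=3: L1-HIT | VC [20]
  [12] addr=0x183 blk=24 s=0: L1-HIT | VC [20]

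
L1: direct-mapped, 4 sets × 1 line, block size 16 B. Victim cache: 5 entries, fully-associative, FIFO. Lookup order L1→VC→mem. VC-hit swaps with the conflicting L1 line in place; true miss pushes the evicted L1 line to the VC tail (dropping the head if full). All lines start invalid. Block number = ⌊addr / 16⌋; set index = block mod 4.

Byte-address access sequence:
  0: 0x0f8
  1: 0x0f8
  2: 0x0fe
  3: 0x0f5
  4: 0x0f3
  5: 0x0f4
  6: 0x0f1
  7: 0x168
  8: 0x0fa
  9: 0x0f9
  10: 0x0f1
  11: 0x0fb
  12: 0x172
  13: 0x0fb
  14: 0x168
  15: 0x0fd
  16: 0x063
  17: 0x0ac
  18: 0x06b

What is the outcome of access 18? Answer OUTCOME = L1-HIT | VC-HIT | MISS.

OUTCOME = VC-HIT

  [0] addr=0xf8 blk=15 s=3: MISS | VC []
  [1] addr=0xf8 blk=15 s=3: L1-HIT | VC []
  [2] addr=0xfe blk=15 s=3: L1-HIT | VC []
  [3] addr=0xf5 blk=15 s=3: L1-HIT | VC []
  [4] addr=0xf3 blk=15 s=3: L1-HIT | VC []
  [5] addr=0xf4 blk=15 s=3: L1-HIT | VC []
  [6] addr=0xf1 blk=15 s=3: L1-HIT | VC []
  [7] addr=0x168 blk=22 s=2: MISS | VC []
  [8] addr=0xfa blk=15 s=3: L1-HIT | VC []
  [9] addr=0xf9 blk=15 s=3: L1-HIT | VC []
  [10] addr=0xf1 blk=15 s=3: L1-HIT | VC []
  [11] addr=0xfb blk=15 s=3: L1-HIT | VC []
  [12] addr=0x172 blk=23 s=3: MISS | VC [15]
  [13] addr=0xfb blk=15 s=3: VC-HIT | VC [23]
  [14] addr=0x168 blk=22 s=2: L1-HIT | VC [23]
  [15] addr=0xfd blk=15 s=3: L1-HIT | VC [23]
  [16] addr=0x63 blk=6 s=2: MISS | VC [23, 22]
  [17] addr=0xac blk=10 s=2: MISS | VC [23, 22, 6]
  [18] addr=0x6b blk=6 s=2: VC-HIT | VC [23, 22, 10]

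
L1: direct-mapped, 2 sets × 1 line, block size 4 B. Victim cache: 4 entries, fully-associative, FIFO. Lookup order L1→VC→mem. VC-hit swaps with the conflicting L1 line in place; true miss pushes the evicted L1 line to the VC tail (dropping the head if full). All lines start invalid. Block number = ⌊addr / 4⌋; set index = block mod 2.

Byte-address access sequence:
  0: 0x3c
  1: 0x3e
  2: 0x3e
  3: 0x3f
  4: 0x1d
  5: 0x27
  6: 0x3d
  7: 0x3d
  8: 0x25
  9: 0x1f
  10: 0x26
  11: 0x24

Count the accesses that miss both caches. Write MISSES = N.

#0 0x3c→b15/s1 MISS; vc=[]
#1 0x3e→b15/s1 L1-HIT; vc=[]
#2 0x3e→b15/s1 L1-HIT; vc=[]
#3 0x3f→b15/s1 L1-HIT; vc=[]
#4 0x1d→b7/s1 MISS; vc=[15]
#5 0x27→b9/s1 MISS; vc=[15,7]
#6 0x3d→b15/s1 VC-HIT; vc=[9,7]
#7 0x3d→b15/s1 L1-HIT; vc=[9,7]
#8 0x25→b9/s1 VC-HIT; vc=[15,7]
#9 0x1f→b7/s1 VC-HIT; vc=[15,9]
#10 0x26→b9/s1 VC-HIT; vc=[15,7]
#11 0x24→b9/s1 L1-HIT; vc=[15,7]

MISSES = 3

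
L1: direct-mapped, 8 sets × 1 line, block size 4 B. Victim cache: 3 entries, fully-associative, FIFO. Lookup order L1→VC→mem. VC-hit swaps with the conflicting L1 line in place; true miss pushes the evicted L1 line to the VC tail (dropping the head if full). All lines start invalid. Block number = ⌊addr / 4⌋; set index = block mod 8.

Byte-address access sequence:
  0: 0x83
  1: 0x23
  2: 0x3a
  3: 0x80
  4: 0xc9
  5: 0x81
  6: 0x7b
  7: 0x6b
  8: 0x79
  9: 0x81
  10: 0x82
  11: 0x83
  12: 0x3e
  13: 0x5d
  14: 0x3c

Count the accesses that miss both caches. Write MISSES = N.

#0 0x83→b32/s0 MISS; vc=[]
#1 0x23→b8/s0 MISS; vc=[32]
#2 0x3a→b14/s6 MISS; vc=[32]
#3 0x80→b32/s0 VC-HIT; vc=[8]
#4 0xc9→b50/s2 MISS; vc=[8]
#5 0x81→b32/s0 L1-HIT; vc=[8]
#6 0x7b→b30/s6 MISS; vc=[8,14]
#7 0x6b→b26/s2 MISS; vc=[8,14,50]
#8 0x79→b30/s6 L1-HIT; vc=[8,14,50]
#9 0x81→b32/s0 L1-HIT; vc=[8,14,50]
#10 0x82→b32/s0 L1-HIT; vc=[8,14,50]
#11 0x83→b32/s0 L1-HIT; vc=[8,14,50]
#12 0x3e→b15/s7 MISS; vc=[8,14,50]
#13 0x5d→b23/s7 MISS; vc=[14,50,15]
#14 0x3c→b15/s7 VC-HIT; vc=[14,50,23]

MISSES = 8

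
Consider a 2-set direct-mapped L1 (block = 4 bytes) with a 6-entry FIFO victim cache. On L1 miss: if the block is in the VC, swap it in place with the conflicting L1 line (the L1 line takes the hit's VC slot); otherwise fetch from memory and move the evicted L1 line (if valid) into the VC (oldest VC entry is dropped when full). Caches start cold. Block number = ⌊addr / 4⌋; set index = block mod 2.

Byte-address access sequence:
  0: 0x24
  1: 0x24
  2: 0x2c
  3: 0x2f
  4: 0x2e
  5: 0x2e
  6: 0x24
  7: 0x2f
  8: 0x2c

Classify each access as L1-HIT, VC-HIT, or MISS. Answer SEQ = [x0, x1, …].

SEQ = [MISS, L1-HIT, MISS, L1-HIT, L1-HIT, L1-HIT, VC-HIT, VC-HIT, L1-HIT]

  [0] addr=0x24 blk=9 s=1: MISS | VC []
  [1] addr=0x24 blk=9 s=1: L1-HIT | VC []
  [2] addr=0x2c blk=11 s=1: MISS | VC [9]
  [3] addr=0x2f blk=11 s=1: L1-HIT | VC [9]
  [4] addr=0x2e blk=11 s=1: L1-HIT | VC [9]
  [5] addr=0x2e blk=11 s=1: L1-HIT | VC [9]
  [6] addr=0x24 blk=9 s=1: VC-HIT | VC [11]
  [7] addr=0x2f blk=11 s=1: VC-HIT | VC [9]
  [8] addr=0x2c blk=11 s=1: L1-HIT | VC [9]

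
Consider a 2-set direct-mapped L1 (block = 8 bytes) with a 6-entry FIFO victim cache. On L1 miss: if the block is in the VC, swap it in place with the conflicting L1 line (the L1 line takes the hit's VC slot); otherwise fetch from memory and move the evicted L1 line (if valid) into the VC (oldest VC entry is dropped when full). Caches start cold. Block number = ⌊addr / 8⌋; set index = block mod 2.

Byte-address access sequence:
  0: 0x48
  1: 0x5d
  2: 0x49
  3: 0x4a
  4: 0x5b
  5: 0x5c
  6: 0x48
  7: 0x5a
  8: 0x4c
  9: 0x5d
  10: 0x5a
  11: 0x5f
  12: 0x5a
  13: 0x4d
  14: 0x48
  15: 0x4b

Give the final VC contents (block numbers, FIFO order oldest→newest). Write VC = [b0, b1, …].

VC = [11]

  [0] addr=0x48 blk=9 s=1: MISS | VC []
  [1] addr=0x5d blk=11 s=1: MISS | VC [9]
  [2] addr=0x49 blk=9 s=1: VC-HIT | VC [11]
  [3] addr=0x4a blk=9 s=1: L1-HIT | VC [11]
  [4] addr=0x5b blk=11 s=1: VC-HIT | VC [9]
  [5] addr=0x5c blk=11 s=1: L1-HIT | VC [9]
  [6] addr=0x48 blk=9 s=1: VC-HIT | VC [11]
  [7] addr=0x5a blk=11 s=1: VC-HIT | VC [9]
  [8] addr=0x4c blk=9 s=1: VC-HIT | VC [11]
  [9] addr=0x5d blk=11 s=1: VC-HIT | VC [9]
  [10] addr=0x5a blk=11 s=1: L1-HIT | VC [9]
  [11] addr=0x5f blk=11 s=1: L1-HIT | VC [9]
  [12] addr=0x5a blk=11 s=1: L1-HIT | VC [9]
  [13] addr=0x4d blk=9 s=1: VC-HIT | VC [11]
  [14] addr=0x48 blk=9 s=1: L1-HIT | VC [11]
  [15] addr=0x4b blk=9 s=1: L1-HIT | VC [11]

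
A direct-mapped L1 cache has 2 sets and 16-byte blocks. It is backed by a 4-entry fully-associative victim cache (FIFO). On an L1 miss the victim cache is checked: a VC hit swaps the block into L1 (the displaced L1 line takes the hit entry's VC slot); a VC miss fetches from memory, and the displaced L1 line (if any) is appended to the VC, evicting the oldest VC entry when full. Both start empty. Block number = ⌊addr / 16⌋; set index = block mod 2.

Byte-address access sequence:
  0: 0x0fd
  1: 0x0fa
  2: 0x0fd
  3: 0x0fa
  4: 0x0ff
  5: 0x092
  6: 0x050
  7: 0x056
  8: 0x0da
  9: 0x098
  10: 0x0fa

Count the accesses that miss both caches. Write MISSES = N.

MISSES = 4

  [0] addr=0xfd blk=15 s=1: MISS | VC []
  [1] addr=0xfa blk=15 s=1: L1-HIT | VC []
  [2] addr=0xfd blk=15 s=1: L1-HIT | VC []
  [3] addr=0xfa blk=15 s=1: L1-HIT | VC []
  [4] addr=0xff blk=15 s=1: L1-HIT | VC []
  [5] addr=0x92 blk=9 s=1: MISS | VC [15]
  [6] addr=0x50 blk=5 s=1: MISS | VC [15, 9]
  [7] addr=0x56 blk=5 s=1: L1-HIT | VC [15, 9]
  [8] addr=0xda blk=13 s=1: MISS | VC [15, 9, 5]
  [9] addr=0x98 blk=9 s=1: VC-HIT | VC [15, 13, 5]
  [10] addr=0xfa blk=15 s=1: VC-HIT | VC [9, 13, 5]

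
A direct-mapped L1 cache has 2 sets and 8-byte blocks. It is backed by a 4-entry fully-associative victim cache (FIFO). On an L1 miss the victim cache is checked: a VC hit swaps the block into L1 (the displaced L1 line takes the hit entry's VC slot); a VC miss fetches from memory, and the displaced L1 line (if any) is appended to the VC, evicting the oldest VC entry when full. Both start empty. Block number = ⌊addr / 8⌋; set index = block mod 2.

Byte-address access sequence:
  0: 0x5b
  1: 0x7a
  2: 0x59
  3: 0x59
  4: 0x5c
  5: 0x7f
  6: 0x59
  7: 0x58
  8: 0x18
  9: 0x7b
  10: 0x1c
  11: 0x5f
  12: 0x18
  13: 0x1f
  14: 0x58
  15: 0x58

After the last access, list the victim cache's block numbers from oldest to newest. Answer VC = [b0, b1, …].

0: 0x5b (blk 11, set 1) → MISS  vc=[]
1: 0x7a (blk 15, set 1) → MISS  vc=[11]
2: 0x59 (blk 11, set 1) → VC-HIT  vc=[15]
3: 0x59 (blk 11, set 1) → L1-HIT  vc=[15]
4: 0x5c (blk 11, set 1) → L1-HIT  vc=[15]
5: 0x7f (blk 15, set 1) → VC-HIT  vc=[11]
6: 0x59 (blk 11, set 1) → VC-HIT  vc=[15]
7: 0x58 (blk 11, set 1) → L1-HIT  vc=[15]
8: 0x18 (blk 3, set 1) → MISS  vc=[15, 11]
9: 0x7b (blk 15, set 1) → VC-HIT  vc=[3, 11]
10: 0x1c (blk 3, set 1) → VC-HIT  vc=[15, 11]
11: 0x5f (blk 11, set 1) → VC-HIT  vc=[15, 3]
12: 0x18 (blk 3, set 1) → VC-HIT  vc=[15, 11]
13: 0x1f (blk 3, set 1) → L1-HIT  vc=[15, 11]
14: 0x58 (blk 11, set 1) → VC-HIT  vc=[15, 3]
15: 0x58 (blk 11, set 1) → L1-HIT  vc=[15, 3]

VC = [15, 3]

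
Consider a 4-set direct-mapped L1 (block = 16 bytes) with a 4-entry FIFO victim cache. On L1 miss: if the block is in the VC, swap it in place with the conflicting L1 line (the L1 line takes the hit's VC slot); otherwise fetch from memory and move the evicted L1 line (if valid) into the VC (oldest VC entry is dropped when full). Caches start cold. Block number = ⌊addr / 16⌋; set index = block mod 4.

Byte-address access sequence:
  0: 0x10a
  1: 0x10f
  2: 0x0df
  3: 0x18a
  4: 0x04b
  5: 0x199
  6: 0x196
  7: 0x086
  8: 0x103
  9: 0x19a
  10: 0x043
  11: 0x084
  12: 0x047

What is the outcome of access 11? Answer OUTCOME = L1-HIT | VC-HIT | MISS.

OUTCOME = VC-HIT

0: 0x10a (blk 16, set 0) → MISS  vc=[]
1: 0x10f (blk 16, set 0) → L1-HIT  vc=[]
2: 0xdf (blk 13, set 1) → MISS  vc=[]
3: 0x18a (blk 24, set 0) → MISS  vc=[16]
4: 0x4b (blk 4, set 0) → MISS  vc=[16, 24]
5: 0x199 (blk 25, set 1) → MISS  vc=[16, 24, 13]
6: 0x196 (blk 25, set 1) → L1-HIT  vc=[16, 24, 13]
7: 0x86 (blk 8, set 0) → MISS  vc=[16, 24, 13, 4]
8: 0x103 (blk 16, set 0) → VC-HIT  vc=[8, 24, 13, 4]
9: 0x19a (blk 25, set 1) → L1-HIT  vc=[8, 24, 13, 4]
10: 0x43 (blk 4, set 0) → VC-HIT  vc=[8, 24, 13, 16]
11: 0x84 (blk 8, set 0) → VC-HIT  vc=[4, 24, 13, 16]
12: 0x47 (blk 4, set 0) → VC-HIT  vc=[8, 24, 13, 16]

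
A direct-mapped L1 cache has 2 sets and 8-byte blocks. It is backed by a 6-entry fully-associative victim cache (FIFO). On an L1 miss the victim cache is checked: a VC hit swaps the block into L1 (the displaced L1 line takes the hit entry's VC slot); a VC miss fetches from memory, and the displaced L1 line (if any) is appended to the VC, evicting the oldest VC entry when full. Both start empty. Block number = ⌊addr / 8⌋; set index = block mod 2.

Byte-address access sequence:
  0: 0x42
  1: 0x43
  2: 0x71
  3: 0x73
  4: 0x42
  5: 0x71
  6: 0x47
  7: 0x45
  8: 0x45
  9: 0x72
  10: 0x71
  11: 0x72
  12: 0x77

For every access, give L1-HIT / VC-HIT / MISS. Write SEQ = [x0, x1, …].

SEQ = [MISS, L1-HIT, MISS, L1-HIT, VC-HIT, VC-HIT, VC-HIT, L1-HIT, L1-HIT, VC-HIT, L1-HIT, L1-HIT, L1-HIT]

0: 0x42 (blk 8, set 0) → MISS  vc=[]
1: 0x43 (blk 8, set 0) → L1-HIT  vc=[]
2: 0x71 (blk 14, set 0) → MISS  vc=[8]
3: 0x73 (blk 14, set 0) → L1-HIT  vc=[8]
4: 0x42 (blk 8, set 0) → VC-HIT  vc=[14]
5: 0x71 (blk 14, set 0) → VC-HIT  vc=[8]
6: 0x47 (blk 8, set 0) → VC-HIT  vc=[14]
7: 0x45 (blk 8, set 0) → L1-HIT  vc=[14]
8: 0x45 (blk 8, set 0) → L1-HIT  vc=[14]
9: 0x72 (blk 14, set 0) → VC-HIT  vc=[8]
10: 0x71 (blk 14, set 0) → L1-HIT  vc=[8]
11: 0x72 (blk 14, set 0) → L1-HIT  vc=[8]
12: 0x77 (blk 14, set 0) → L1-HIT  vc=[8]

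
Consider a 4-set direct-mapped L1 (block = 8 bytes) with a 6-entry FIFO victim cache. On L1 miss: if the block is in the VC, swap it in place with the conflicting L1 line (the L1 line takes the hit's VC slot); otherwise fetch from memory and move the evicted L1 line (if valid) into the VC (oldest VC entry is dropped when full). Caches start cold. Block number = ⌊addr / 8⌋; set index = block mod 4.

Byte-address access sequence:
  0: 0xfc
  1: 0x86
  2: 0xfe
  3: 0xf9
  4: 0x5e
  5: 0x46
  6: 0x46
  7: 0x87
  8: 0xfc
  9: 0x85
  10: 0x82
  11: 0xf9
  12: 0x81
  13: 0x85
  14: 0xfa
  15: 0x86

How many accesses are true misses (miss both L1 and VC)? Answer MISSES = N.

#0 0xfc→b31/s3 MISS; vc=[]
#1 0x86→b16/s0 MISS; vc=[]
#2 0xfe→b31/s3 L1-HIT; vc=[]
#3 0xf9→b31/s3 L1-HIT; vc=[]
#4 0x5e→b11/s3 MISS; vc=[31]
#5 0x46→b8/s0 MISS; vc=[31,16]
#6 0x46→b8/s0 L1-HIT; vc=[31,16]
#7 0x87→b16/s0 VC-HIT; vc=[31,8]
#8 0xfc→b31/s3 VC-HIT; vc=[11,8]
#9 0x85→b16/s0 L1-HIT; vc=[11,8]
#10 0x82→b16/s0 L1-HIT; vc=[11,8]
#11 0xf9→b31/s3 L1-HIT; vc=[11,8]
#12 0x81→b16/s0 L1-HIT; vc=[11,8]
#13 0x85→b16/s0 L1-HIT; vc=[11,8]
#14 0xfa→b31/s3 L1-HIT; vc=[11,8]
#15 0x86→b16/s0 L1-HIT; vc=[11,8]

MISSES = 4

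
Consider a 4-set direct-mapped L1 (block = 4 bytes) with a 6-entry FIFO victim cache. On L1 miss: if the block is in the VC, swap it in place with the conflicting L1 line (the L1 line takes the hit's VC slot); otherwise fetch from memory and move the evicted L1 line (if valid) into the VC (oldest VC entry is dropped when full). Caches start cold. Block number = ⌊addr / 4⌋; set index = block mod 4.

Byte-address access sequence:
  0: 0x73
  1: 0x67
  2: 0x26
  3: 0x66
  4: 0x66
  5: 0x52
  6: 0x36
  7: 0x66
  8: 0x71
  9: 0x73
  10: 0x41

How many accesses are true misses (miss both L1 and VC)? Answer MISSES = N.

MISSES = 6

0: 0x73 (blk 28, set 0) → MISS  vc=[]
1: 0x67 (blk 25, set 1) → MISS  vc=[]
2: 0x26 (blk 9, set 1) → MISS  vc=[25]
3: 0x66 (blk 25, set 1) → VC-HIT  vc=[9]
4: 0x66 (blk 25, set 1) → L1-HIT  vc=[9]
5: 0x52 (blk 20, set 0) → MISS  vc=[9, 28]
6: 0x36 (blk 13, set 1) → MISS  vc=[9, 28, 25]
7: 0x66 (blk 25, set 1) → VC-HIT  vc=[9, 28, 13]
8: 0x71 (blk 28, set 0) → VC-HIT  vc=[9, 20, 13]
9: 0x73 (blk 28, set 0) → L1-HIT  vc=[9, 20, 13]
10: 0x41 (blk 16, set 0) → MISS  vc=[9, 20, 13, 28]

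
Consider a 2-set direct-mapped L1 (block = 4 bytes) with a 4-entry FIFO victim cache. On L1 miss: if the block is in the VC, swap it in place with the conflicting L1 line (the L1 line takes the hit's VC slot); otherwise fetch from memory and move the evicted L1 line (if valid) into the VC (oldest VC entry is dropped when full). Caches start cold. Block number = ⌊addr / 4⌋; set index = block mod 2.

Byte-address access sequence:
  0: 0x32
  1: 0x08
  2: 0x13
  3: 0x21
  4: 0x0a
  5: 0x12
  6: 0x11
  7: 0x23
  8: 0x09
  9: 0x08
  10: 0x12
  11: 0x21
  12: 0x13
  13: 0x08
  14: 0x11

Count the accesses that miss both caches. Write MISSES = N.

MISSES = 4

0: 0x32 (blk 12, set 0) → MISS  vc=[]
1: 0x8 (blk 2, set 0) → MISS  vc=[12]
2: 0x13 (blk 4, set 0) → MISS  vc=[12, 2]
3: 0x21 (blk 8, set 0) → MISS  vc=[12, 2, 4]
4: 0xa (blk 2, set 0) → VC-HIT  vc=[12, 8, 4]
5: 0x12 (blk 4, set 0) → VC-HIT  vc=[12, 8, 2]
6: 0x11 (blk 4, set 0) → L1-HIT  vc=[12, 8, 2]
7: 0x23 (blk 8, set 0) → VC-HIT  vc=[12, 4, 2]
8: 0x9 (blk 2, set 0) → VC-HIT  vc=[12, 4, 8]
9: 0x8 (blk 2, set 0) → L1-HIT  vc=[12, 4, 8]
10: 0x12 (blk 4, set 0) → VC-HIT  vc=[12, 2, 8]
11: 0x21 (blk 8, set 0) → VC-HIT  vc=[12, 2, 4]
12: 0x13 (blk 4, set 0) → VC-HIT  vc=[12, 2, 8]
13: 0x8 (blk 2, set 0) → VC-HIT  vc=[12, 4, 8]
14: 0x11 (blk 4, set 0) → VC-HIT  vc=[12, 2, 8]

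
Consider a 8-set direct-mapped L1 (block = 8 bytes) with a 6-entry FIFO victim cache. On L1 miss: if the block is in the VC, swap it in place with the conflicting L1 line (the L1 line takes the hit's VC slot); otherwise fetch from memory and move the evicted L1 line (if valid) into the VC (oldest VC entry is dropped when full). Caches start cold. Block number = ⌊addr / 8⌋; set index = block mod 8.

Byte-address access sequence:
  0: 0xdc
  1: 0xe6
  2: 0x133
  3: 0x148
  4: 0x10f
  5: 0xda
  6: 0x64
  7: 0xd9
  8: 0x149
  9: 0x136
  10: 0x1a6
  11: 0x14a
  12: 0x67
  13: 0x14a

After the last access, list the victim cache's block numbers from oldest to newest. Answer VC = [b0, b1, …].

VC = [33, 28, 52]

#0 0xdc→b27/s3 MISS; vc=[]
#1 0xe6→b28/s4 MISS; vc=[]
#2 0x133→b38/s6 MISS; vc=[]
#3 0x148→b41/s1 MISS; vc=[]
#4 0x10f→b33/s1 MISS; vc=[41]
#5 0xda→b27/s3 L1-HIT; vc=[41]
#6 0x64→b12/s4 MISS; vc=[41,28]
#7 0xd9→b27/s3 L1-HIT; vc=[41,28]
#8 0x149→b41/s1 VC-HIT; vc=[33,28]
#9 0x136→b38/s6 L1-HIT; vc=[33,28]
#10 0x1a6→b52/s4 MISS; vc=[33,28,12]
#11 0x14a→b41/s1 L1-HIT; vc=[33,28,12]
#12 0x67→b12/s4 VC-HIT; vc=[33,28,52]
#13 0x14a→b41/s1 L1-HIT; vc=[33,28,52]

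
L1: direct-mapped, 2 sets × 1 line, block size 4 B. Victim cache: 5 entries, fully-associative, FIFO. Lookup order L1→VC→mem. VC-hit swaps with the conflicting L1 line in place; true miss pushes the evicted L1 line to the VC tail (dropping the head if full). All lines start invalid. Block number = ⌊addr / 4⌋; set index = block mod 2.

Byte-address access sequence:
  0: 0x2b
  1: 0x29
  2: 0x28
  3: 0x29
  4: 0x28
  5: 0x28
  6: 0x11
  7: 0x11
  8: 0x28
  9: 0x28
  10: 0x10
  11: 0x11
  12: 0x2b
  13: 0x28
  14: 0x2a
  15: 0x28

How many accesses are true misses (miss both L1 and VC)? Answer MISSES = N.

MISSES = 2

0: 0x2b (blk 10, set 0) → MISS  vc=[]
1: 0x29 (blk 10, set 0) → L1-HIT  vc=[]
2: 0x28 (blk 10, set 0) → L1-HIT  vc=[]
3: 0x29 (blk 10, set 0) → L1-HIT  vc=[]
4: 0x28 (blk 10, set 0) → L1-HIT  vc=[]
5: 0x28 (blk 10, set 0) → L1-HIT  vc=[]
6: 0x11 (blk 4, set 0) → MISS  vc=[10]
7: 0x11 (blk 4, set 0) → L1-HIT  vc=[10]
8: 0x28 (blk 10, set 0) → VC-HIT  vc=[4]
9: 0x28 (blk 10, set 0) → L1-HIT  vc=[4]
10: 0x10 (blk 4, set 0) → VC-HIT  vc=[10]
11: 0x11 (blk 4, set 0) → L1-HIT  vc=[10]
12: 0x2b (blk 10, set 0) → VC-HIT  vc=[4]
13: 0x28 (blk 10, set 0) → L1-HIT  vc=[4]
14: 0x2a (blk 10, set 0) → L1-HIT  vc=[4]
15: 0x28 (blk 10, set 0) → L1-HIT  vc=[4]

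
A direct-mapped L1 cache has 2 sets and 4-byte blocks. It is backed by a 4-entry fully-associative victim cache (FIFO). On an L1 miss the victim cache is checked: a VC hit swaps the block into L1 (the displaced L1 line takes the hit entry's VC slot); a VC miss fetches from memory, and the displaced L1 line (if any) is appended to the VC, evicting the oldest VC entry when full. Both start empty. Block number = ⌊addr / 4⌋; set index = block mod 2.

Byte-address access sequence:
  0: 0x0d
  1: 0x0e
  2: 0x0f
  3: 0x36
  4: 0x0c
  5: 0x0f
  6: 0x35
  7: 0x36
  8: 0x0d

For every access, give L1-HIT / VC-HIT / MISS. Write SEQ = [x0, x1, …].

0: 0xd (blk 3, set 1) → MISS  vc=[]
1: 0xe (blk 3, set 1) → L1-HIT  vc=[]
2: 0xf (blk 3, set 1) → L1-HIT  vc=[]
3: 0x36 (blk 13, set 1) → MISS  vc=[3]
4: 0xc (blk 3, set 1) → VC-HIT  vc=[13]
5: 0xf (blk 3, set 1) → L1-HIT  vc=[13]
6: 0x35 (blk 13, set 1) → VC-HIT  vc=[3]
7: 0x36 (blk 13, set 1) → L1-HIT  vc=[3]
8: 0xd (blk 3, set 1) → VC-HIT  vc=[13]

SEQ = [MISS, L1-HIT, L1-HIT, MISS, VC-HIT, L1-HIT, VC-HIT, L1-HIT, VC-HIT]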